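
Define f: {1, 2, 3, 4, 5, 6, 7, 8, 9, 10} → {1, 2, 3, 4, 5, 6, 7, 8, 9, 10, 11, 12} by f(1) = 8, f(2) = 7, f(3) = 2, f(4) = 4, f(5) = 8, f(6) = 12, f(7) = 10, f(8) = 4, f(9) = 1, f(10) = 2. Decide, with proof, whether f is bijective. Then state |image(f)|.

7

f(1) = 8 = f(5) with 1 ≠ 5, so f is not injective, hence not bijective.
The image of f is {1, 2, 4, 7, 8, 10, 12}, which has 7 elements.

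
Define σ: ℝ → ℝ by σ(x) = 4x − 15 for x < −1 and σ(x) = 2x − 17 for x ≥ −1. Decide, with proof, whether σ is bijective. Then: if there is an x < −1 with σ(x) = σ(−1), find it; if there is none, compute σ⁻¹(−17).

Both pieces are strictly increasing (slopes 4 and 2), so each is injective on its own interval.
The left piece maps (−∞, −1) onto (−∞, −19); the right piece maps [−1, ∞) onto [−19, ∞).
Since −19 = −19, the images partition ℝ: σ is injective and surjective, hence bijective.
Because the two images are disjoint, no x < −1 has σ(x) = σ(−1), so we compute σ⁻¹(−17): −17 lies in [−19, ∞), so solve 2x − 17 = −17: x = (−17 + 17)/2 = 0.

0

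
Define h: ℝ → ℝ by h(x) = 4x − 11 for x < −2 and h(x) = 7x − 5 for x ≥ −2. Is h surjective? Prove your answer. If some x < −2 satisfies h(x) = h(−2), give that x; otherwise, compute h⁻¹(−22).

-11/4

Both pieces are strictly increasing (slopes 4 and 7), so each is injective on its own interval.
The left piece maps (−∞, −2) onto (−∞, −19); the right piece maps [−2, ∞) onto [−19, ∞).
These images together cover ℝ, so h is surjective.
Because the two images are disjoint, no x < −2 has h(x) = h(−2), so we compute h⁻¹(−22): −22 lies in (−∞, −19), so solve 4x − 11 = −22: x = (−22 + 11)/4 = −11/4.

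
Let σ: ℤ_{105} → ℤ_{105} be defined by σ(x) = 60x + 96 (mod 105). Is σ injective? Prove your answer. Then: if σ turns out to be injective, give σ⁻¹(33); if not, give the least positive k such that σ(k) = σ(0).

Recall: σ is injective when σ(u) = σ(v) forces u = v.
We have gcd(60, 105) = 15 > 1. Taking u = 0 and v = 7: σ(0) = 96 and σ(7) = 60·7 + 96 = 516 ≡ 96 (mod 105).
So σ(0) = σ(7) while 0 ≠ 7, therefore σ is not injective.
Since σ is not injective, we find the least positive k with σ(k) = σ(0): this means 60k ≡ 0 (mod 105), i.e. 105 ∣ 60k. Since gcd(60, 105) = 15, dividing through by 15 this holds exactly when 7 ∣ 4k, and as gcd(4, 7) = 1, exactly when 7 ∣ k.
The smallest positive such k is 7.

7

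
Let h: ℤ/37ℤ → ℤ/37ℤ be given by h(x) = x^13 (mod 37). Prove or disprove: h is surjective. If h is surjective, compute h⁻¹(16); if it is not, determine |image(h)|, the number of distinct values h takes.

Since 37 is prime, the nonzero elements of ℤ/37ℤ form a cyclic group of order 36.
As gcd(13, 36) = 1, raising to the 13th power is a bijection on this group: if x_1^13 ≡ x_2^13 then (x_1x_2^{−1})^13 = 1, and the only element of order dividing gcd(13, 36) = 1 is 1, so x_1 = x_2.
With h(0) = 0 this makes h injective on all of ℤ/37ℤ, hence bijective (finite equal-size domain and codomain). In particular h is surjective.
Since h is surjective, we find the preimage of 16. The inverse of x ↦ x^13 on (ℤ/37ℤ)^× is x ↦ x^25, because 13·25 = 325 = 9·36 + 1 ≡ 1 (mod 36) and x^{36} = 1 for x ≠ 0 (Fermat). So h⁻¹(16) = 16^25 mod 37.
Repeated squaring mod 37: 16^1 ≡ 16, 16^2 ≡ 16² = 256 ≡ 34, 16^4 ≡ 34² = 1156 ≡ 9, 16^8 ≡ 9² = 81 ≡ 7, 16^16 ≡ 7² = 49 ≡ 12. Since 25 = 16 + 8 + 1, 16^25 ≡ 12·7·16: 12·7 = 84 ≡ 10, then 10·16 = 160 ≡ 12. So 16^25 ≡ 12 (mod 37).
Hence h⁻¹(16) = 12.

12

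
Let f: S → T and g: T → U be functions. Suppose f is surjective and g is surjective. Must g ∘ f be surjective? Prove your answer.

Let c ∈ U. Since g is surjective, there is b ∈ T with g(b) = c. Since f is surjective, there is a ∈ S with f(a) = b.
Then (g ∘ f)(a) = g(b) = c. Thus g ∘ f is surjective.

surjective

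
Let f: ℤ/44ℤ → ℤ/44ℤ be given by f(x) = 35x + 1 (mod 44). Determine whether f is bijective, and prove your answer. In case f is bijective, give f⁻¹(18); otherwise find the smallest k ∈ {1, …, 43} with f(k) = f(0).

If f(s) = f(t), then 35s ≡ 35t (mod 44). Because gcd(35, 44) = 1, we may cancel 35 to get s ≡ t (mod 44).
We now compute 35⁻¹ mod 44 explicitly. Euclid's algorithm: 44 = 1·35 + 9, 35 = 3·9 + 8, 9 = 1·8 + 1; back-substituting gives 1 = 39·35 − 31·44, so 35⁻¹ ≡ 39 (mod 44).
Then y ↦ 39(y − 1) is a two-sided inverse to f, so every y ∈ ℤ/44ℤ has a preimage.
Thus f is bijective.
Since f is bijective, we find f⁻¹(18): we need 35x ≡ 18 − 1 ≡ 17 (mod 44). Using 35⁻¹ = 39: x ≡ 39·17 = 663 = 15·44 + 3, so x = 3.
Check: f(3) = 35·3 + 1 = 106 = 2·44 + 18 ≡ 18 (mod 44).

3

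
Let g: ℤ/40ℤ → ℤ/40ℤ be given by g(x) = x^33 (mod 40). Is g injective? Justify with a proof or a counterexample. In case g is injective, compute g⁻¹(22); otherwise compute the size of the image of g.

g(0) = 0^33 = 0.
g(10): Repeated squaring mod 40: 10^1 ≡ 10, 10^2 ≡ 10² = 100 ≡ 20, 10^4 ≡ 20² = 400 ≡ 0, 10^8 ≡ 0² = 0, 10^16 ≡ 0² = 0, 10^32 ≡ 0² = 0. Since 33 = 32 + 1, 10^33 ≡ 0·10: 0·10 = 0. So 10^33 ≡ 0 (mod 40).
So g(0) = g(10) = 0 while 0 ≠ 10, therefore g is not injective.
Since g is not injective, we determine |image(g)|. Computing x^33 mod 40 for each x (by repeated squaring, reducing mod 40 at every step), the values g(0), g(1), …, g(39) are: 0, 1, 32, 3, 24, 5, 16, 7, 8, 9, 0, 11, 32, 13, 24, 15, 16, 17, 8, 19, 0, 21, 32, 23, 24, 25, 16, 27, 8, 29, 0, 31, 32, 33, 24, 35, 16, 37, 8, 39.
The distinct values are {0, 1, 3, 5, 7, 8, 9, 11, 13, 15, 16, 17, 19, 21, 23, 24, 25, 27, 29, 31, 32, 33, 35, 37, 39}; there are 25 of them.

25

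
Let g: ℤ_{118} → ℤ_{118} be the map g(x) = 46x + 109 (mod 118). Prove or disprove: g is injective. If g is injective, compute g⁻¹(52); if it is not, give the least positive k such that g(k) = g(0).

59

Recall: g is injective when g(u) = g(v) forces u = v.
We have gcd(46, 118) = 2 > 1. Taking u = 0 and v = 59: g(0) = 109 and g(59) = 46·59 + 109 = 2823 ≡ 109 (mod 118).
So g(0) = g(59) while 0 ≠ 59, thus g is not injective.
Since g is not injective, we find the least positive k with g(k) = g(0): this means 46k ≡ 0 (mod 118), i.e. 118 ∣ 46k. Since gcd(46, 118) = 2, dividing through by 2 this holds exactly when 59 ∣ 23k, and as gcd(23, 59) = 1, exactly when 59 ∣ k.
The smallest positive such k is 59.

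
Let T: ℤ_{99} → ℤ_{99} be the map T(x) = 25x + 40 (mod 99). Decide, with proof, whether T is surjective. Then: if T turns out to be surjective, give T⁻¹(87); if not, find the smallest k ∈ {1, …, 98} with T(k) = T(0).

Recall that surjectivity means every element of the codomain has a preimage under T.
Since gcd(25, 99) = 1, 25 is invertible modulo 99. Euclid's algorithm: 99 = 3·25 + 24, 25 = 1·24 + 1; back-substituting gives 1 = 4·25 − 1·99, so 25⁻¹ ≡ 4 (mod 99).
Then y ↦ 4(y − 40) is a two-sided inverse to T, so every y ∈ ℤ_{99} has a preimage.
So T is surjective.
Since T is surjective, we find T⁻¹(87): we need 25x ≡ 87 − 40 ≡ 47 (mod 99). Using 25⁻¹ = 4: x ≡ 4·47 = 188 = 1·99 + 89, so x = 89.
Check: T(89) = 25·89 + 40 = 2265 = 22·99 + 87 ≡ 87 (mod 99).

89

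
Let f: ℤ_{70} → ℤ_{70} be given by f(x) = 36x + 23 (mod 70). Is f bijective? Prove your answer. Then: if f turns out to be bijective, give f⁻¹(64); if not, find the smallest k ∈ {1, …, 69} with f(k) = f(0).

We have gcd(36, 70) = 2 > 1. Taking x_1 = 0 and x_2 = 35: f(0) = 23 and f(35) = 36·35 + 23 = 1283 ≡ 23 (mod 70).
So f(0) = f(35) while 0 ≠ 35, so f is not injective, hence not bijective.
Since f is not bijective, we find the least positive k with f(k) = f(0): this means 36k ≡ 0 (mod 70), i.e. 70 ∣ 36k. Since gcd(36, 70) = 2, dividing through by 2 this holds exactly when 35 ∣ 18k, and as gcd(18, 35) = 1, exactly when 35 ∣ k.
The smallest positive such k is 35.

35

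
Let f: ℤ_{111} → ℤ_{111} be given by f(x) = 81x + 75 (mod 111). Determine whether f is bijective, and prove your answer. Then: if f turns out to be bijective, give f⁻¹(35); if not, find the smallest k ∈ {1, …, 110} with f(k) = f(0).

We have gcd(81, 111) = 3 > 1. Taking s = 0 and t = 37: f(0) = 75 and f(37) = 81·37 + 75 = 3072 ≡ 75 (mod 111).
So f(0) = f(37) while 0 ≠ 37, thus f is not injective, hence not bijective.
Since f is not bijective, we find the least positive k with f(k) = f(0): this means 81k ≡ 0 (mod 111), i.e. 111 ∣ 81k. Since gcd(81, 111) = 3, dividing through by 3 this holds exactly when 37 ∣ 27k, and as gcd(27, 37) = 1, exactly when 37 ∣ k.
The smallest positive such k is 37.

37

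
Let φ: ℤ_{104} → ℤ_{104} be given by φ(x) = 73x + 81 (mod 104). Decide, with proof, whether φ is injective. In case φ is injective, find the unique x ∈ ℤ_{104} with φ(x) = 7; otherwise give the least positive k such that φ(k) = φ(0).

Recall that φ is injective if φ(x_1) = φ(x_2) implies x_1 = x_2.
Suppose φ(x_1) = φ(x_2) in ℤ_{104}. Then 73x_1 + 81 ≡ 73x_2 + 81 (mod 104), thus 73(x_1 − x_2) ≡ 0 (mod 104).
Since gcd(73, 104) = 1, 73 is invertible modulo 104, so x_1 − x_2 ≡ 0 (mod 104), i.e. x_1 = x_2.
Hence φ is injective.
We now compute 73⁻¹ mod 104 explicitly. Euclid's algorithm: 104 = 1·73 + 31, 73 = 2·31 + 11, 31 = 2·11 + 9, 11 = 1·9 + 2, 9 = 4·2 + 1; back-substituting gives 1 = 57·73 − 40·104, so 73⁻¹ ≡ 57 (mod 104).
Since φ is injective, we compute φ⁻¹(7): solve 73x + 81 ≡ 7 (mod 104), i.e. 73x ≡ 30 (mod 104).
Multiplying by 73⁻¹ = 57 gives x ≡ 57·30 = 1710 = 16·104 + 46 ≡ 46 (mod 104).
Check: φ(46) = 73·46 + 81 = 3439 = 33·104 + 7 ≡ 7 (mod 104).

46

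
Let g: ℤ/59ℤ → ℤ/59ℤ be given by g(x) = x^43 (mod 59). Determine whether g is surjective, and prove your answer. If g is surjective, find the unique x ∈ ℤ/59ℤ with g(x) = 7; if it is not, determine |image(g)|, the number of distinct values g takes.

Since 59 is prime, the nonzero elements of ℤ/59ℤ form a cyclic group of order 58.
As gcd(43, 58) = 1, raising to the 43rd power is a bijection on this group: if a^43 ≡ b^43 then (ab^{−1})^43 = 1, and the only element of order dividing gcd(43, 58) = 1 is 1, so a = b.
With g(0) = 0 this makes g injective on all of ℤ/59ℤ, hence bijective (finite equal-size domain and codomain). In particular g is surjective.
Since g is surjective, we find the preimage of 7. The inverse of x ↦ x^43 on (ℤ/59ℤ)^× is x ↦ x^27, because 43·27 = 1161 = 20·58 + 1 ≡ 1 (mod 58) and x^{58} = 1 for x ≠ 0 (Fermat). So g⁻¹(7) = 7^27 mod 59.
Repeated squaring mod 59: 7^1 ≡ 7, 7^2 ≡ 7² = 49, 7^4 ≡ 49² = 2401 ≡ 41, 7^8 ≡ 41² = 1681 ≡ 29, 7^16 ≡ 29² = 841 ≡ 15. Since 27 = 16 + 8 + 2 + 1, 7^27 ≡ 15·29·49·7: 15·29 = 435 ≡ 22, then 22·49 = 1078 ≡ 16, then 16·7 = 112 ≡ 53. So 7^27 ≡ 53 (mod 59).
Hence g⁻¹(7) = 53.

53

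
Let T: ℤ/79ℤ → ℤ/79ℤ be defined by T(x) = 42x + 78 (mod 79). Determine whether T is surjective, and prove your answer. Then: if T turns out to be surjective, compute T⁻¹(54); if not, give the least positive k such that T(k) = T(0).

Since gcd(42, 79) = 1, 42 is invertible modulo 79. Euclid's algorithm: 79 = 1·42 + 37, 42 = 1·37 + 5, 37 = 7·5 + 2, 5 = 2·2 + 1; back-substituting gives 1 = 32·42 − 17·79, so 42⁻¹ ≡ 32 (mod 79).
Then y ↦ 32(y − 78) is a two-sided inverse to T, so every y ∈ ℤ/79ℤ has a preimage.
Therefore T is surjective.
Since T is surjective, we compute T⁻¹(54): solve 42x + 78 ≡ 54 (mod 79), i.e. 42x ≡ 55 (mod 79).
Multiplying by 42⁻¹ = 32 gives x ≡ 32·55 = 1760 = 22·79 + 22 ≡ 22 (mod 79).
Check: T(22) = 42·22 + 78 = 1002 = 12·79 + 54 ≡ 54 (mod 79).

22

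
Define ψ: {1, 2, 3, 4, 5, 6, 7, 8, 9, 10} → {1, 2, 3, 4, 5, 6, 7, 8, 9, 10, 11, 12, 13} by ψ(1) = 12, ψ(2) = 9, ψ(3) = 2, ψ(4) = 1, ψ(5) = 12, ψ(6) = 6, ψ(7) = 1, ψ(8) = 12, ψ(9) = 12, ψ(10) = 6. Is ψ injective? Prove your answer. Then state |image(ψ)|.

5

ψ(1) = 12 = ψ(5) with 1 ≠ 5, so ψ is not injective.
The image of ψ is {1, 2, 6, 9, 12}, which has 5 elements.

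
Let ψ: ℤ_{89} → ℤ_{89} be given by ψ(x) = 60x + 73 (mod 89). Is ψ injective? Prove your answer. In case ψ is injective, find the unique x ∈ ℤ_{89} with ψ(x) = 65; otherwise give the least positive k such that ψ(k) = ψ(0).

77

If ψ(u) = ψ(v), then 60u ≡ 60v (mod 89). Because gcd(60, 89) = 1, we may cancel 60 to get u ≡ v (mod 89).
Thus ψ is injective.
We now compute 60⁻¹ mod 89 explicitly. Euclid's algorithm: 89 = 1·60 + 29, 60 = 2·29 + 2, 29 = 14·2 + 1; back-substituting gives 1 = 46·60 − 31·89, so 60⁻¹ ≡ 46 (mod 89).
Since ψ is injective, we find ψ⁻¹(65): we need 60x ≡ 65 − 73 ≡ 81 (mod 89). Using 60⁻¹ = 46: x ≡ 46·81 = 3726 = 41·89 + 77, so x = 77.
Check: ψ(77) = 60·77 + 73 = 4693 = 52·89 + 65 ≡ 65 (mod 89).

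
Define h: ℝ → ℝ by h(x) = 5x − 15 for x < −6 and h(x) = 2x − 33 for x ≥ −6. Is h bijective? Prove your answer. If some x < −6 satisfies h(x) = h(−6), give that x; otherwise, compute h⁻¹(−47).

-32/5

Both pieces are strictly increasing (slopes 5 and 2), so each is injective on its own interval.
The left piece maps (−∞, −6) onto (−∞, −45); the right piece maps [−6, ∞) onto [−45, ∞).
Since −45 = −45, the images partition ℝ: h is injective and surjective, hence bijective.
Because the two images are disjoint, no x < −6 has h(x) = h(−6), so we compute h⁻¹(−47): −47 lies in (−∞, −45), so solve 5x − 15 = −47: x = (−47 + 15)/5 = −32/5.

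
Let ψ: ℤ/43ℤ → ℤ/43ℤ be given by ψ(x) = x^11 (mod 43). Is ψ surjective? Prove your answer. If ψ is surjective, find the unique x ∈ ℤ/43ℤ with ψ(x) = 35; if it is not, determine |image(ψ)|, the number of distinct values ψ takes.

Since 43 is prime, the nonzero elements of ℤ/43ℤ form a cyclic group of order 42.
As gcd(11, 42) = 1, raising to the 11th power is a bijection on this group: if a^11 ≡ b^11 then (ab^{−1})^11 = 1, and the only element of order dividing gcd(11, 42) = 1 is 1, so a = b.
With ψ(0) = 0 this makes ψ injective on all of ℤ/43ℤ, hence bijective (finite equal-size domain and codomain). In particular ψ is surjective.
Since ψ is surjective, we find the preimage of 35. The inverse of x ↦ x^11 on (ℤ/43ℤ)^× is x ↦ x^23, because 11·23 = 253 = 6·42 + 1 ≡ 1 (mod 42) and x^{42} = 1 for x ≠ 0 (Fermat). So ψ⁻¹(35) = 35^23 mod 43.
Repeated squaring mod 43: 35^1 ≡ 35, 35^2 ≡ 35² = 1225 ≡ 21, 35^4 ≡ 21² = 441 ≡ 11, 35^8 ≡ 11² = 121 ≡ 35, 35^16 ≡ 35² = 1225 ≡ 21. Since 23 = 16 + 4 + 2 + 1, 35^23 ≡ 21·11·21·35: 21·11 = 231 ≡ 16, then 16·21 = 336 ≡ 35, then 35·35 = 1225 ≡ 21. So 35^23 ≡ 21 (mod 43).
Hence ψ⁻¹(35) = 21.

21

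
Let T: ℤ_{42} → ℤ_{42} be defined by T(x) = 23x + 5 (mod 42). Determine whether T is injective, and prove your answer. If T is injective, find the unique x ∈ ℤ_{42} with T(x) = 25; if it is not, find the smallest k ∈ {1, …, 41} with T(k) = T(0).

10

If T(x_1) = T(x_2), then 23x_1 ≡ 23x_2 (mod 42). Because gcd(23, 42) = 1, we may cancel 23 to get x_1 ≡ x_2 (mod 42).
So T is injective.
We now compute 23⁻¹ mod 42 explicitly. Euclid's algorithm: 42 = 1·23 + 19, 23 = 1·19 + 4, 19 = 4·4 + 3, 4 = 1·3 + 1; back-substituting gives 1 = 11·23 − 6·42, so 23⁻¹ ≡ 11 (mod 42).
Since T is injective, we find T⁻¹(25): we need 23x ≡ 25 − 5 ≡ 20 (mod 42). Using 23⁻¹ = 11: x ≡ 11·20 = 220 = 5·42 + 10, so x = 10.
Check: T(10) = 23·10 + 5 = 235 = 5·42 + 25 ≡ 25 (mod 42).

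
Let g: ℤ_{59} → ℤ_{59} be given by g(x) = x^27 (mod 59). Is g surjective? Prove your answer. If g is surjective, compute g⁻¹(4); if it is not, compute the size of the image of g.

Since 59 is prime, the nonzero elements of ℤ_{59} form a cyclic group of order 58.
As gcd(27, 58) = 1, raising to the 27th power is a bijection on this group: if u^27 ≡ v^27 then (uv^{−1})^27 = 1, and the only element of order dividing gcd(27, 58) = 1 is 1, so u = v.
With g(0) = 0 this makes g injective on all of ℤ_{59}, hence bijective (finite equal-size domain and codomain). In particular g is surjective.
Since g is surjective, we find the preimage of 4. The inverse of x ↦ x^27 on (ℤ_{59})^× is x ↦ x^43, because 27·43 = 1161 = 20·58 + 1 ≡ 1 (mod 58) and x^{58} = 1 for x ≠ 0 (Fermat). So g⁻¹(4) = 4^43 mod 59.
Repeated squaring mod 59: 4^1 ≡ 4, 4^2 ≡ 4² = 16, 4^4 ≡ 16² = 256 ≡ 20, 4^8 ≡ 20² = 400 ≡ 46, 4^16 ≡ 46² = 2116 ≡ 51, 4^32 ≡ 51² = 2601 ≡ 5. Since 43 = 32 + 8 + 2 + 1, 4^43 ≡ 5·46·16·4: 5·46 = 230 ≡ 53, then 53·16 = 848 ≡ 22, then 22·4 = 88 ≡ 29. So 4^43 ≡ 29 (mod 59).
Hence g⁻¹(4) = 29.

29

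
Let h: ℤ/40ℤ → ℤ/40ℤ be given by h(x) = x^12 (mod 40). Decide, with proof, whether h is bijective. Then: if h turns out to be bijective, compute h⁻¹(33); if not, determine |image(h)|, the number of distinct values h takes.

h(1) = 1^12 = 1.
h(3): Repeated squaring mod 40: 3^1 ≡ 3, 3^2 ≡ 3² = 9, 3^4 ≡ 9² = 81 ≡ 1, 3^8 ≡ 1² = 1. Since 12 = 8 + 4, 3^12 ≡ 1·1: 1·1 = 1. So 3^12 ≡ 1 (mod 40).
So h(1) = h(3) = 1 while 1 ≠ 3, so h is not injective, hence not bijective.
Since h is not bijective, we determine |image(h)|. Computing x^12 mod 40 for each x (by repeated squaring, reducing mod 40 at every step), the values h(0), h(1), …, h(39) are: 0, 1, 16, 1, 16, 25, 16, 1, 16, 1, 0, 1, 16, 1, 16, 25, 16, 1, 16, 1, 0, 1, 16, 1, 16, 25, 16, 1, 16, 1, 0, 1, 16, 1, 16, 25, 16, 1, 16, 1.
The distinct values are {0, 1, 16, 25}; there are 4 of them.

4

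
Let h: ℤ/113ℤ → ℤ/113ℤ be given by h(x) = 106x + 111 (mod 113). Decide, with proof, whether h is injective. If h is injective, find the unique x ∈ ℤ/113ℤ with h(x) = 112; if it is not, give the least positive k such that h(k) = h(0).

16

Suppose h(u) = h(v) in ℤ/113ℤ. Then 106u + 111 ≡ 106v + 111 (mod 113), therefore 106(u − v) ≡ 0 (mod 113).
Since gcd(106, 113) = 1, 106 is invertible modulo 113, therefore u − v ≡ 0 (mod 113), i.e. u = v.
Therefore h is injective.
We now compute 106⁻¹ mod 113 explicitly. Euclid's algorithm: 113 = 1·106 + 7, 106 = 15·7 + 1; back-substituting gives 1 = 16·106 − 15·113, so 106⁻¹ ≡ 16 (mod 113).
Since h is injective, we find h⁻¹(112): we need 106x ≡ 112 − 111 ≡ 1 (mod 113). Using 106⁻¹ = 16: x ≡ 16·1 = 16, so x = 16.
Check: h(16) = 106·16 + 111 = 1807 = 15·113 + 112 ≡ 112 (mod 113).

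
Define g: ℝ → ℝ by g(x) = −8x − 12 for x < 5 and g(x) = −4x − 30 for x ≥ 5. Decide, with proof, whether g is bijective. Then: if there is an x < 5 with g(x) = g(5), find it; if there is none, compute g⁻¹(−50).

Both pieces are strictly decreasing (slopes −8 and −4), so each is injective on its own interval.
The left piece maps (−∞, 5) onto (−52, ∞); the right piece maps [5, ∞) onto (−∞, −50].
These images overlap. In particular g(5) = −50 (right piece), and solving −8x − 12 = −50 on the left piece gives x = 19/4 < 5.
So g(19/4) = g(5) with 19/4 ≠ 5, and g is not injective, hence not bijective. This x = 19/4 is the requested value below 5.

19/4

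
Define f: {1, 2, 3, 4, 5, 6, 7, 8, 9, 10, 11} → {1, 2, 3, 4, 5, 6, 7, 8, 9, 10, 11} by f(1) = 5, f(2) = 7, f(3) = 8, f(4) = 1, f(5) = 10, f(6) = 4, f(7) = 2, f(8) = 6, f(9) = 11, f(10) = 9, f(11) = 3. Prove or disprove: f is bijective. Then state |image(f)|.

11

The values 5, 7, 8, 1, 10, 4, 2, 6, 11, 9, 3 are a permutation of {1, 2, 3, 4, 5, 6, 7, 8, 9, 10, 11}: each element appears exactly once.
So f is injective and surjective, hence bijective.
The image of f is {1, 2, 3, 4, 5, 6, 7, 8, 9, 10, 11}, which has 11 elements.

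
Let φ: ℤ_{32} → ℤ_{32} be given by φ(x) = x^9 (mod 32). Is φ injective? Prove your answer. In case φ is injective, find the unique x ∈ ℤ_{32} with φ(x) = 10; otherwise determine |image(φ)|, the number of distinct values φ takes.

17

φ(0) = 0^9 = 0.
φ(2): Repeated squaring mod 32: 2^1 ≡ 2, 2^2 ≡ 2² = 4, 2^4 ≡ 4² = 16, 2^8 ≡ 16² = 256 ≡ 0. Since 9 = 8 + 1, 2^9 ≡ 0·2: 0·2 = 0. So 2^9 ≡ 0 (mod 32).
So φ(0) = φ(2) = 0 while 0 ≠ 2, so φ is not injective.
Since φ is not injective, we determine |image(φ)|. Computing x^9 mod 32 for each x (by repeated squaring, reducing mod 32 at every step), the values φ(0), φ(1), …, φ(31) are: 0, 1, 0, 3, 0, 5, 0, 7, 0, 9, 0, 11, 0, 13, 0, 15, 0, 17, 0, 19, 0, 21, 0, 23, 0, 25, 0, 27, 0, 29, 0, 31.
The distinct values are {0, 1, 3, 5, 7, 9, 11, 13, 15, 17, 19, 21, 23, 25, 27, 29, 31}; there are 17 of them.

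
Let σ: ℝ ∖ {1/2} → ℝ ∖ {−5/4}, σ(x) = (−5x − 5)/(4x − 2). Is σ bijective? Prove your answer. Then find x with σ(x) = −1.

-7

Suppose σ(u) = σ(v). Cross-multiplying: (−5u − 5)(4v − 2) = (−5v − 5)(4u − 2).
Expanding both sides and cancelling the symmetric terms leaves 30·(u − v) = 0. Since 30 ≠ 0, u = v. Therefore σ is injective.
For any y ≠ −5/4, solving y(4x − 2) = −5x − 5 for x gives a well-defined x ≠ 1/2. So σ is surjective.
Therefore σ is bijective.
Solving σ(x) = −1: cross-multiplying gives −5x − 5 = −1(4x − 2), which rearranges to −1x = 7, so x = −7.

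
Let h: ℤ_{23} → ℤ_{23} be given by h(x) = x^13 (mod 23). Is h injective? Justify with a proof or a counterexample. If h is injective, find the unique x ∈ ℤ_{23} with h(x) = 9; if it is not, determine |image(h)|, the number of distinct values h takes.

3

Since 23 is prime, the nonzero elements of ℤ_{23} form a cyclic group of order 22.
As gcd(13, 22) = 1, raising to the 13th power is a bijection on this group: if x_1^13 ≡ x_2^13 then (x_1x_2^{−1})^13 = 1, and the only element of order dividing gcd(13, 22) = 1 is 1, so x_1 = x_2.
With h(0) = 0 this makes h injective on all of ℤ_{23}, hence bijective (finite equal-size domain and codomain). In particular h is injective.
Since h is injective, we find the preimage of 9. The inverse of x ↦ x^13 on (ℤ_{23})^× is x ↦ x^17, because 13·17 = 221 = 10·22 + 1 ≡ 1 (mod 22) and x^{22} = 1 for x ≠ 0 (Fermat). So h⁻¹(9) = 9^17 mod 23.
Repeated squaring mod 23: 9^1 ≡ 9, 9^2 ≡ 9² = 81 ≡ 12, 9^4 ≡ 12² = 144 ≡ 6, 9^8 ≡ 6² = 36 ≡ 13, 9^16 ≡ 13² = 169 ≡ 8. Since 17 = 16 + 1, 9^17 ≡ 8·9: 8·9 = 72 ≡ 3. So 9^17 ≡ 3 (mod 23).
Hence h⁻¹(9) = 3.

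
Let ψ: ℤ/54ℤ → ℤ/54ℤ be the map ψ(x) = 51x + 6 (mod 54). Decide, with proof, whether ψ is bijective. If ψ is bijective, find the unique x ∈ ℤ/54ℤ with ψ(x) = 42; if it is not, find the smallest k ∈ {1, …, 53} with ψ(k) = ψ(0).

Recall that ψ is injective if ψ(u) = ψ(v) implies u = v.
We have gcd(51, 54) = 3 > 1. Taking u = 0 and v = 18: ψ(0) = 6 and ψ(18) = 51·18 + 6 = 924 ≡ 6 (mod 54).
So ψ(0) = ψ(18) while 0 ≠ 18, hence ψ is not injective, hence not bijective.
Since ψ is not bijective, we find the least positive k with ψ(k) = ψ(0): this means 51k ≡ 0 (mod 54), i.e. 54 ∣ 51k. Since gcd(51, 54) = 3, dividing through by 3 this holds exactly when 18 ∣ 17k, and as gcd(17, 18) = 1, exactly when 18 ∣ k.
The smallest positive such k is 18.

18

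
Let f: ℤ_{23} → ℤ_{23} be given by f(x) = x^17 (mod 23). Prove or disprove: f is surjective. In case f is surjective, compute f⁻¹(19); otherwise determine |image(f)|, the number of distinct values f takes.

Since 23 is prime, the nonzero elements of ℤ_{23} form a cyclic group of order 22.
As gcd(17, 22) = 1, raising to the 17th power is a bijection on this group: if s^17 ≡ t^17 then (st^{−1})^17 = 1, and the only element of order dividing gcd(17, 22) = 1 is 1, so s = t.
With f(0) = 0 this makes f injective on all of ℤ_{23}, hence bijective (finite equal-size domain and codomain). In particular f is surjective.
Since f is surjective, we find the preimage of 19. The inverse of x ↦ x^17 on (ℤ_{23})^× is x ↦ x^13, because 17·13 = 221 = 10·22 + 1 ≡ 1 (mod 22) and x^{22} = 1 for x ≠ 0 (Fermat). So f⁻¹(19) = 19^13 mod 23.
Repeated squaring mod 23: 19^1 ≡ 19, 19^2 ≡ 19² = 361 ≡ 16, 19^4 ≡ 16² = 256 ≡ 3, 19^8 ≡ 3² = 9. Since 13 = 8 + 4 + 1, 19^13 ≡ 9·3·19: 9·3 = 27 ≡ 4, then 4·19 = 76 ≡ 7. So 19^13 ≡ 7 (mod 23).
Hence f⁻¹(19) = 7.

7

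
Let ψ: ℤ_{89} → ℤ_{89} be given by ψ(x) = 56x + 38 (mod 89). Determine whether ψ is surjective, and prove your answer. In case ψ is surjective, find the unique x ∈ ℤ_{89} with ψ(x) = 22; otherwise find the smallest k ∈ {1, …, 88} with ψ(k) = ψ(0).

By definition, surjectivity means every element of the codomain has a preimage under ψ.
Since gcd(56, 89) = 1, 56 is invertible modulo 89. Euclid's algorithm: 89 = 1·56 + 33, 56 = 1·33 + 23, 33 = 1·23 + 10, 23 = 2·10 + 3, 10 = 3·3 + 1; back-substituting gives 1 = 62·56 − 39·89, so 56⁻¹ ≡ 62 (mod 89).
For any y ∈ ℤ_{89}, x = 62(y − 38) mod 89 satisfies ψ(x) = 56·62(y − 38) + 38 ≡ y (since 56·62 ≡ 1 mod 89). So every y has a preimage.
Hence ψ is surjective.
Since ψ is surjective, we find ψ⁻¹(22): we need 56x ≡ 22 − 38 ≡ 73 (mod 89). Using 56⁻¹ = 62: x ≡ 62·73 = 4526 = 50·89 + 76, so x = 76.
Check: ψ(76) = 56·76 + 38 = 4294 = 48·89 + 22 ≡ 22 (mod 89).

76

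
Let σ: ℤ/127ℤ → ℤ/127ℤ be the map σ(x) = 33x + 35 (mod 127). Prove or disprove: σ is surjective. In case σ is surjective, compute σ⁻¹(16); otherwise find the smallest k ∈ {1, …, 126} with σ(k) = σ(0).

61

Since gcd(33, 127) = 1, 33 is invertible modulo 127. Euclid's algorithm: 127 = 3·33 + 28, 33 = 1·28 + 5, 28 = 5·5 + 3, 5 = 1·3 + 2, 3 = 1·2 + 1; back-substituting gives 1 = 77·33 − 20·127, so 33⁻¹ ≡ 77 (mod 127).
For any y ∈ ℤ/127ℤ, x = 77(y − 35) mod 127 satisfies σ(x) = 33·77(y − 35) + 35 ≡ y (since 33·77 ≡ 1 mod 127). So every y has a preimage.
So σ is surjective.
Since σ is surjective, we find σ⁻¹(16): we need 33x ≡ 16 − 35 ≡ 108 (mod 127). Using 33⁻¹ = 77: x ≡ 77·108 = 8316 = 65·127 + 61, so x = 61.
Check: σ(61) = 33·61 + 35 = 2048 = 16·127 + 16 ≡ 16 (mod 127).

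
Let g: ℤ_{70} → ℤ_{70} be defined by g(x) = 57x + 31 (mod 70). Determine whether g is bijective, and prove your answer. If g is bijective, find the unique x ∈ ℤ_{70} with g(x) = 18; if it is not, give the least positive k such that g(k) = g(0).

1

If g(a) = g(b), then 57a ≡ 57b (mod 70). Because gcd(57, 70) = 1, we may cancel 57 to get a ≡ b (mod 70).
We now compute 57⁻¹ mod 70 explicitly. Euclid's algorithm: 70 = 1·57 + 13, 57 = 4·13 + 5, 13 = 2·5 + 3, 5 = 1·3 + 2, 3 = 1·2 + 1; back-substituting gives 1 = 43·57 − 35·70, so 57⁻¹ ≡ 43 (mod 70).
For any y ∈ ℤ_{70}, x = 43(y − 31) mod 70 satisfies g(x) = 57·43(y − 31) + 31 ≡ y (since 57·43 ≡ 1 mod 70). So every y has a preimage.
Thus g is bijective.
Since g is bijective, we find g⁻¹(18): we need 57x ≡ 18 − 31 ≡ 57 (mod 70). Using 57⁻¹ = 43: x ≡ 43·57 = 2451 = 35·70 + 1, so x = 1.
Check: g(1) = 57·1 + 31 = 88 = 1·70 + 18 ≡ 18 (mod 70).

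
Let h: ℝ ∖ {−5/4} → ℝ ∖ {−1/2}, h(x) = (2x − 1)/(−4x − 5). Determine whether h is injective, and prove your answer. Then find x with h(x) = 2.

Suppose h(a) = h(b). Cross-multiplying: (2a − 1)(−4b − 5) = (2b − 1)(−4a − 5).
Expanding both sides and cancelling the symmetric terms leaves −14·(a − b) = 0. Since −14 ≠ 0, a = b. Therefore h is injective.
Solving h(x) = 2: cross-multiplying gives 2x − 1 = 2(−4x − 5), which rearranges to 10x = −9, so x = −9/10.

-9/10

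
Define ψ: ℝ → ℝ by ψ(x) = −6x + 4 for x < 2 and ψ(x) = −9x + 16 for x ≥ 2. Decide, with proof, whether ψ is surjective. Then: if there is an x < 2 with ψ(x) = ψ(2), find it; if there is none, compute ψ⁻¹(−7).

1

Both pieces are strictly decreasing (slopes −6 and −9), so each is injective on its own interval.
The left piece maps (−∞, 2) onto (−8, ∞); the right piece maps [2, ∞) onto (−∞, −2].
The union (−8, ∞) ∪ (−∞, −2] covers ℝ, so ψ is surjective.
For the follow-up: the images overlap, so an x < 2 with ψ(x) = ψ(2) exists. ψ(2) = −2; solving −6x + 4 = −2 for x < 2 gives x = (−2 − 4)/(−6) = 1.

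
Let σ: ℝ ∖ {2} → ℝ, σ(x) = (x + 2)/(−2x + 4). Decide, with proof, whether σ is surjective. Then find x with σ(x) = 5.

18/11

If σ(x) = −1/2, cross-multiplying gives −2(x + 2) = 1(−2x + 4), which simplifies to −4 = 4 — false.  So −1/2 has no preimage and σ is not surjective.
Solving σ(x) = 5: cross-multiplying gives x + 2 = 5(−2x + 4), which rearranges to 11x = 18, so x = 18/11.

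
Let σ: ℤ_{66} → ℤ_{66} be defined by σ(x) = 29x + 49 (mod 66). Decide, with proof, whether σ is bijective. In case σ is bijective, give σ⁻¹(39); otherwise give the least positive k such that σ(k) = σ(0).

52

Suppose σ(s) = σ(t) in ℤ_{66}. Then 29s + 49 ≡ 29t + 49 (mod 66), therefore 29(s − t) ≡ 0 (mod 66).
Since gcd(29, 66) = 1, 29 is invertible modulo 66, hence s − t ≡ 0 (mod 66), i.e. s = t.
We now compute 29⁻¹ mod 66 explicitly. Euclid's algorithm: 66 = 2·29 + 8, 29 = 3·8 + 5, 8 = 1·5 + 3, 5 = 1·3 + 2, 3 = 1·2 + 1; back-substituting gives 1 = 41·29 − 18·66, so 29⁻¹ ≡ 41 (mod 66).
Then y ↦ 41(y − 49) is a two-sided inverse to σ, so every y ∈ ℤ_{66} has a preimage.
Thus σ is bijective.
Since σ is bijective, we compute σ⁻¹(39): solve 29x + 49 ≡ 39 (mod 66), i.e. 29x ≡ 56 (mod 66).
Multiplying by 29⁻¹ = 41 gives x ≡ 41·56 = 2296 = 34·66 + 52 ≡ 52 (mod 66).
Check: σ(52) = 29·52 + 49 = 1557 = 23·66 + 39 ≡ 39 (mod 66).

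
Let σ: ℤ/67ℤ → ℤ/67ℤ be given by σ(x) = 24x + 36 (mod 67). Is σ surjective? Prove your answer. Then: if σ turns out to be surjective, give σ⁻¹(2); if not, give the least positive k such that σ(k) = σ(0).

Recall: surjectivity means every element of the codomain has a preimage under σ.
Since gcd(24, 67) = 1, 24 is invertible modulo 67. Euclid's algorithm: 67 = 2·24 + 19, 24 = 1·19 + 5, 19 = 3·5 + 4, 5 = 1·4 + 1; back-substituting gives 1 = 14·24 − 5·67, so 24⁻¹ ≡ 14 (mod 67).
For any y ∈ ℤ/67ℤ, x = 14(y − 36) mod 67 satisfies σ(x) = 24·14(y − 36) + 36 ≡ y (since 24·14 ≡ 1 mod 67). So every y has a preimage.
Thus σ is surjective.
Since σ is surjective, we compute σ⁻¹(2): solve 24x + 36 ≡ 2 (mod 67), i.e. 24x ≡ 33 (mod 67).
Multiplying by 24⁻¹ = 14 gives x ≡ 14·33 = 462 = 6·67 + 60 ≡ 60 (mod 67).
Check: σ(60) = 24·60 + 36 = 1476 = 22·67 + 2 ≡ 2 (mod 67).

60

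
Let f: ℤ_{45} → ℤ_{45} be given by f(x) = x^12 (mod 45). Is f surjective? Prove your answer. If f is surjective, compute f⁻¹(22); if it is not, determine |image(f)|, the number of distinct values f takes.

4

f(1) = 1^12 = 1.
f(2): Repeated squaring mod 45: 2^1 ≡ 2, 2^2 ≡ 2² = 4, 2^4 ≡ 4² = 16, 2^8 ≡ 16² = 256 ≡ 31. Since 12 = 8 + 4, 2^12 ≡ 31·16: 31·16 = 496 ≡ 1. So 2^12 ≡ 1 (mod 45).
So f(1) = f(2) = 1 while 1 ≠ 2, hence f is not injective.
A non-injective map from the 45-element set ℤ_{45} to itself takes at most 44 distinct values, so it cannot be surjective. Thus f is not surjective.
Since f is not surjective, we determine |image(f)|. Computing x^12 mod 45 for each x (by repeated squaring, reducing mod 45 at every step), the values f(0), f(1), …, f(44) are: 0, 1, 1, 36, 1, 10, 36, 1, 1, 36, 10, 1, 36, 1, 1, 0, 1, 1, 36, 1, 10, 36, 1, 1, 36, 10, 1, 36, 1, 1, 0, 1, 1, 36, 1, 10, 36, 1, 1, 36, 10, 1, 36, 1, 1.
The distinct values are {0, 1, 10, 36}; there are 4 of them.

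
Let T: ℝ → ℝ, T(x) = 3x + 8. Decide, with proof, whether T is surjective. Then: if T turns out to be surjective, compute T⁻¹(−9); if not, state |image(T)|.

For any y ∈ ℝ, x = (y − 8)/3 satisfies T(x) = y.
Thus T is surjective.
Since T is surjective, we compute T⁻¹(−9) = (−9 − 8)/3 = −17/3.

-17/3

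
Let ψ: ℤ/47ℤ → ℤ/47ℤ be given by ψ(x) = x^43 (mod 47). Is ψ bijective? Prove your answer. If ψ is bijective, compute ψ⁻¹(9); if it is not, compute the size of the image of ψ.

25

Since 47 is prime, the nonzero elements of ℤ/47ℤ form a cyclic group of order 46.
As gcd(43, 46) = 1, raising to the 43rd power is a bijection on this group: if x_1^43 ≡ x_2^43 then (x_1x_2^{−1})^43 = 1, and the only element of order dividing gcd(43, 46) = 1 is 1, so x_1 = x_2.
With ψ(0) = 0 this makes ψ injective on all of ℤ/47ℤ, hence bijective (finite equal-size domain and codomain). In particular ψ is bijective.
Since ψ is bijective, we find the preimage of 9. The inverse of x ↦ x^43 on (ℤ/47ℤ)^× is x ↦ x^15, because 43·15 = 645 = 14·46 + 1 ≡ 1 (mod 46) and x^{46} = 1 for x ≠ 0 (Fermat). So ψ⁻¹(9) = 9^15 mod 47.
Repeated squaring mod 47: 9^1 ≡ 9, 9^2 ≡ 9² = 81 ≡ 34, 9^4 ≡ 34² = 1156 ≡ 28, 9^8 ≡ 28² = 784 ≡ 32. Since 15 = 8 + 4 + 2 + 1, 9^15 ≡ 32·28·34·9: 32·28 = 896 ≡ 3, then 3·34 = 102 ≡ 8, then 8·9 = 72 ≡ 25. So 9^15 ≡ 25 (mod 47).
Hence ψ⁻¹(9) = 25.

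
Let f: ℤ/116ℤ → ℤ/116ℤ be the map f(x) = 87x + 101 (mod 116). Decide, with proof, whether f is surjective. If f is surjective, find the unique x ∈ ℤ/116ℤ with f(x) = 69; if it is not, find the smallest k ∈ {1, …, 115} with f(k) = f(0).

Recall that f is surjective if every y in the codomain equals f(x) for some x in the domain.
Since gcd(87, 116) = 29, we have 87x ≡ 0 (mod 29) for all x, so f(x) ≡ 14 (mod 29).
But 0 ≢ 14 (mod 29), so 0 ∈ ℤ/116ℤ has no preimage. Hence f is not surjective.
Since f is not surjective, we find the least positive k with f(k) = f(0): this means 87k ≡ 0 (mod 116), i.e. 116 ∣ 87k. Since gcd(87, 116) = 29, dividing through by 29 this holds exactly when 4 ∣ 3k, and as gcd(3, 4) = 1, exactly when 4 ∣ k.
The smallest positive such k is 4.

4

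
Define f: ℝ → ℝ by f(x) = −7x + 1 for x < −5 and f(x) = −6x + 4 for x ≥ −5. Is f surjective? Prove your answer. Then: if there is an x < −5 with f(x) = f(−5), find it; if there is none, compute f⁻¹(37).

Both pieces are strictly decreasing (slopes −7 and −6), so each is injective on its own interval.
The left piece maps (−∞, −5) onto (36, ∞); the right piece maps [−5, ∞) onto (−∞, 34].
The union (36, ∞) ∪ (−∞, 34] omits the interval between 36 and 34; in particular 36 has no preimage. So f is not surjective.
Because the two images are disjoint, no x < −5 has f(x) = f(−5), so we compute f⁻¹(37): 37 lies in (36, ∞), so solve −7x + 1 = 37: x = (37 − 1)/(−7) = −36/7.

-36/7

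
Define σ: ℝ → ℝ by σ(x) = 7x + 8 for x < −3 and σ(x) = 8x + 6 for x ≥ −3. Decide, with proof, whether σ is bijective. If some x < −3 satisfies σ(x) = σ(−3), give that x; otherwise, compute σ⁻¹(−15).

-26/7

Both pieces are strictly increasing (slopes 7 and 8), so each is injective on its own interval.
The left piece maps (−∞, −3) onto (−∞, −13); the right piece maps [−3, ∞) onto [−18, ∞).
These images overlap. In particular σ(−3) = −18 (right piece), and solving 7x + 8 = −18 on the left piece gives x = −26/7 < −3.
So σ(−26/7) = σ(−3) with −26/7 ≠ −3, and σ is not injective, hence not bijective. This x = −26/7 is the requested value below −3.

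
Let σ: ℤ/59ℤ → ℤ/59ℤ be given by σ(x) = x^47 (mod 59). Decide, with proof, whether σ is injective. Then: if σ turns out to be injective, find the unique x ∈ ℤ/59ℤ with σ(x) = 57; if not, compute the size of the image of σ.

Since 59 is prime, the nonzero elements of ℤ/59ℤ form a cyclic group of order 58.
As gcd(47, 58) = 1, raising to the 47th power is a bijection on this group: if u^47 ≡ v^47 then (uv^{−1})^47 = 1, and the only element of order dividing gcd(47, 58) = 1 is 1, so u = v.
With σ(0) = 0 this makes σ injective on all of ℤ/59ℤ, hence bijective (finite equal-size domain and codomain). In particular σ is injective.
Since σ is injective, we find the preimage of 57. The inverse of x ↦ x^47 on (ℤ/59ℤ)^× is x ↦ x^21, because 47·21 = 987 = 17·58 + 1 ≡ 1 (mod 58) and x^{58} = 1 for x ≠ 0 (Fermat). So σ⁻¹(57) = 57^21 mod 59.
Repeated squaring mod 59: 57^1 ≡ 57, 57^2 ≡ 57² = 3249 ≡ 4, 57^4 ≡ 4² = 16, 57^8 ≡ 16² = 256 ≡ 20, 57^16 ≡ 20² = 400 ≡ 46. Since 21 = 16 + 4 + 1, 57^21 ≡ 46·16·57: 46·16 = 736 ≡ 28, then 28·57 = 1596 ≡ 3. So 57^21 ≡ 3 (mod 59).
Hence σ⁻¹(57) = 3.

3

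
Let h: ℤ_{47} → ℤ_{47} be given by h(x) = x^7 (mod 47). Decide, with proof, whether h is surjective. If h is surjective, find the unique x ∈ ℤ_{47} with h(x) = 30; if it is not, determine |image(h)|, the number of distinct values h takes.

19

Since 47 is prime, the nonzero elements of ℤ_{47} form a cyclic group of order 46.
As gcd(7, 46) = 1, raising to the 7th power is a bijection on this group: if u^7 ≡ v^7 then (uv^{−1})^7 = 1, and the only element of order dividing gcd(7, 46) = 1 is 1, so u = v.
With h(0) = 0 this makes h injective on all of ℤ_{47}, hence bijective (finite equal-size domain and codomain). In particular h is surjective.
Since h is surjective, we find the preimage of 30. The inverse of x ↦ x^7 on (ℤ_{47})^× is x ↦ x^33, because 7·33 = 231 = 5·46 + 1 ≡ 1 (mod 46) and x^{46} = 1 for x ≠ 0 (Fermat). So h⁻¹(30) = 30^33 mod 47.
Repeated squaring mod 47: 30^1 ≡ 30, 30^2 ≡ 30² = 900 ≡ 7, 30^4 ≡ 7² = 49 ≡ 2, 30^8 ≡ 2² = 4, 30^16 ≡ 4² = 16, 30^32 ≡ 16² = 256 ≡ 21. Since 33 = 32 + 1, 30^33 ≡ 21·30: 21·30 = 630 ≡ 19. So 30^33 ≡ 19 (mod 47).
Hence h⁻¹(30) = 19.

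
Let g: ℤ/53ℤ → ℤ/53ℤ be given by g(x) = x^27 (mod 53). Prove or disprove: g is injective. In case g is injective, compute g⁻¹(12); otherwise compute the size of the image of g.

Since 53 is prime, the nonzero elements of ℤ/53ℤ form a cyclic group of order 52.
As gcd(27, 52) = 1, raising to the 27th power is a bijection on this group: if u^27 ≡ v^27 then (uv^{−1})^27 = 1, and the only element of order dividing gcd(27, 52) = 1 is 1, so u = v.
With g(0) = 0 this makes g injective on all of ℤ/53ℤ, hence bijective (finite equal-size domain and codomain). In particular g is injective.
Since g is injective, we find the preimage of 12. The inverse of x ↦ x^27 on (ℤ/53ℤ)^× is x ↦ x^27, because 27·27 = 729 = 14·52 + 1 ≡ 1 (mod 52) and x^{52} = 1 for x ≠ 0 (Fermat). So g⁻¹(12) = 12^27 mod 53.
Repeated squaring mod 53: 12^1 ≡ 12, 12^2 ≡ 12² = 144 ≡ 38, 12^4 ≡ 38² = 1444 ≡ 13, 12^8 ≡ 13² = 169 ≡ 10, 12^16 ≡ 10² = 100 ≡ 47. Since 27 = 16 + 8 + 2 + 1, 12^27 ≡ 47·10·38·12: 47·10 = 470 ≡ 46, then 46·38 = 1748 ≡ 52, then 52·12 = 624 ≡ 41. So 12^27 ≡ 41 (mod 53).
Hence g⁻¹(12) = 41.

41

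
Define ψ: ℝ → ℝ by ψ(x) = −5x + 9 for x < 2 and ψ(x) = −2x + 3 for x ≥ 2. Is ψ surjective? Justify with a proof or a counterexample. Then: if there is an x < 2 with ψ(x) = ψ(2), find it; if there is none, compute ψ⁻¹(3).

6/5

Both pieces are strictly decreasing (slopes −5 and −2), so each is injective on its own interval.
The left piece maps (−∞, 2) onto (−1, ∞); the right piece maps [2, ∞) onto (−∞, −1].
These images together cover ℝ, so ψ is surjective.
Because the two images are disjoint, no x < 2 has ψ(x) = ψ(2), so we compute ψ⁻¹(3): 3 lies in (−1, ∞), so solve −5x + 9 = 3: x = (3 − 9)/(−5) = 6/5.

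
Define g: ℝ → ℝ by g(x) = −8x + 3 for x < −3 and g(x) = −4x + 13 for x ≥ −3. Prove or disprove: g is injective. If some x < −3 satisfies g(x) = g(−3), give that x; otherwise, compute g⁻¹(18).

-5/4

Both pieces are strictly decreasing (slopes −8 and −4), so each is injective on its own interval.
The left piece maps (−∞, −3) onto (27, ∞); the right piece maps [−3, ∞) onto (−∞, 25].
These images are disjoint, so no value is attained by both pieces. Thus g is injective.
Because the two images are disjoint, no x < −3 has g(x) = g(−3), so we compute g⁻¹(18): 18 lies in (−∞, 25], so solve −4x + 13 = 18: x = (18 − 13)/(−4) = −5/4.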